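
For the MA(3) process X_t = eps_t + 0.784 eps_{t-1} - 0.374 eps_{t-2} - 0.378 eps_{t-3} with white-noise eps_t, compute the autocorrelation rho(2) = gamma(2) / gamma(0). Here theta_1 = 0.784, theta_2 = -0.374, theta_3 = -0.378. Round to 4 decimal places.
\rho(2) = -0.3533

For an MA(q) process with theta_0 = 1, the autocovariance is
  gamma(k) = sigma^2 * sum_{i=0..q-k} theta_i * theta_{i+k},
and rho(k) = gamma(k) / gamma(0). Sigma^2 cancels.
  numerator   = (1)*(-0.374) + (0.784)*(-0.378) = -0.670352.
  denominator = (1)^2 + (0.784)^2 + (-0.374)^2 + (-0.378)^2 = 1.897416.
  rho(2) = -0.670352 / 1.897416 = -0.3533.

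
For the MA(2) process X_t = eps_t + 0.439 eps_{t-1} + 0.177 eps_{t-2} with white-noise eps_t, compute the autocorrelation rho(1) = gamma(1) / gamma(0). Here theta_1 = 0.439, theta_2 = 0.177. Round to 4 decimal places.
\rho(1) = 0.4221

For an MA(q) process with theta_0 = 1, the autocovariance is
  gamma(k) = sigma^2 * sum_{i=0..q-k} theta_i * theta_{i+k},
and rho(k) = gamma(k) / gamma(0). Sigma^2 cancels.
  numerator   = (1)*(0.439) + (0.439)*(0.177) = 0.516703.
  denominator = (1)^2 + (0.439)^2 + (0.177)^2 = 1.22405.
  rho(1) = 0.516703 / 1.22405 = 0.4221.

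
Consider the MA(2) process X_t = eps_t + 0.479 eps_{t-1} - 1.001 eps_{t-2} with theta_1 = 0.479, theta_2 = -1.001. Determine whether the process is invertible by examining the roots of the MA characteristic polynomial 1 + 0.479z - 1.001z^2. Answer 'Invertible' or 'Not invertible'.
\text{Not invertible}

The MA(q) characteristic polynomial is P(z) = 1 + 0.479z - 1.001z^2.
Invertibility requires all roots to lie outside the unit circle, i.e. |z| > 1 for every root.
Set 1 + (0.479) z + (-1.001) z^2 = 0, i.e. a z^2 + b z + c = 0 with a = -1.001, b = 0.479, c = 1.
Discriminant D = b^2 - 4ac = (0.479)^2 - 4*(-1.001)*1 = 0.229441 - (-4.004) = 4.233441.
D >= 0, so the roots are real: z = (-b +/- sqrt(D)) / (2a) = (-0.479 +/- 2.057533) / (-2.002).
  z_1 = (-0.479 + 2.057533) / (-2.002) = -0.7885,   |z_1| = 0.7885.
  z_2 = (-0.479 - 2.057533) / (-2.002) = 1.267,   |z_2| = 1.267.
Moduli of all roots: 0.7885, 1.2670.
All moduli strictly greater than 1? No.
Verdict: Not invertible.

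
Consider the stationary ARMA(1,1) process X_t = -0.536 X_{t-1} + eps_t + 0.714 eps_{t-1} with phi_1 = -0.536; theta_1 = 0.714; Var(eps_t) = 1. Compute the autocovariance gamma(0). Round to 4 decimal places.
\gamma(0) = 1.0445

Multiply the model equation by X_{t-k} and take expectations. With theta_0 = psi_0 = 1 and psi_j the MA(infinity) weights, this gives
  gamma(k) - sum_i phi_i gamma(k-i) = c_k,
  c_k = sigma^2 * sum_{j=k..q} theta_j psi_{j-k}   (c_k = 0 for k > q),
using gamma(-m) = gamma(m).
psi-weights needed (psi_j = theta_j + sum_i phi_i psi_{j-i}):
  psi_1 = theta_1 + phi_1 = 0.714 + (-0.536) = 0.178
Right-hand sides:
  c_0 = sigma^2 (1 + theta_1 psi_1) = 1 * (1 + (0.714)(0.178)) = 1 * 1.127092 = 1.127092
  c_1 = sigma^2 theta_1 = 1 * (0.714) = 0.714
  c_2 = 0
Equations for k = 0 and k = 1 (AR order 1):
  gamma(0) = phi_1 gamma(1) + c_0
  gamma(1) = phi_1 gamma(0) + c_1
Substituting the second into the first: gamma(0) (1 - phi_1^2) = c_0 + phi_1 c_1, so
  gamma(0) = (c_0 + phi_1 c_1) / (1 - phi_1^2) = (1.127092 + (-0.536)(0.714)) / (1 - (-0.536)^2) = 0.744388 / 0.712704 = 1.044456.
Therefore gamma(0) = 1.0445 (to 4 decimal places).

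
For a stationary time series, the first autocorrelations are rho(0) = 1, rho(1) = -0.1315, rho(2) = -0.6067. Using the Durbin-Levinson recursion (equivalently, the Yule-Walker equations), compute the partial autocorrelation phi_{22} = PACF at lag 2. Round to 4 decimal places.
\phi_{22} = -0.6350

The PACF at lag k is phi_{kk}, the last component of the solution
to the Yule-Walker system G_k phi = r_k where
  (G_k)_{ij} = rho(|i - j|), (r_k)_i = rho(i), i,j = 1..k.
Equivalently, Durbin-Levinson gives phi_{kk} iteratively:
  phi_{11} = rho(1)
  phi_{kk} = [rho(k) - sum_{j=1..k-1} phi_{k-1,j} rho(k-j)]
            / [1 - sum_{j=1..k-1} phi_{k-1,j} rho(j)],
  phi_{k,j} = phi_{k-1,j} - phi_{kk} phi_{k-1,k-j},  j = 1..k-1.
Step k = 1:
  phi_11 = rho(1) = -0.1315.
Step k = 2:
  phi_22 = [rho(2) - phi_11 rho(1)] / [1 - phi_11 rho(1)] = [-0.6067 - (-0.1315)(-0.1315)] / [1 - (-0.1315)(-0.1315)]
         = -0.62399225 / 0.98270775 = -0.635.
Therefore phi_{22} = -0.6350.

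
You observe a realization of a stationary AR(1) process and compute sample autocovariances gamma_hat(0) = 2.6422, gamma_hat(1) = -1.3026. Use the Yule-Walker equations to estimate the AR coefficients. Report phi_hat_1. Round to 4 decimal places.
\hat\phi_{1} = -0.4930

The Yule-Walker equations for an AR(p) process read, in matrix form,
  Gamma_p phi = r_p,   with   (Gamma_p)_{ij} = gamma(|i - j|),
                       (r_p)_i = gamma(i),   i,j = 1..p.
Substitute the sample gammas (Toeplitz matrix and right-hand side of size 1):
  Gamma_p = [[2.6422]]
  r_p     = [-1.3026]
With p = 1 this is the single equation gamma(0) phi_1 = gamma(1):
  phi_hat_1 = gamma(1) / gamma(0) = -1.3026 / 2.6422 = -0.4930.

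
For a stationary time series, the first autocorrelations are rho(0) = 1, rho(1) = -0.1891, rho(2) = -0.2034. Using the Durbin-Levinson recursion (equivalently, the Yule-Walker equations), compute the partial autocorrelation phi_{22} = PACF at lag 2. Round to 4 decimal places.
\phi_{22} = -0.2480

The PACF at lag k is phi_{kk}, the last component of the solution
to the Yule-Walker system G_k phi = r_k where
  (G_k)_{ij} = rho(|i - j|), (r_k)_i = rho(i), i,j = 1..k.
Equivalently, Durbin-Levinson gives phi_{kk} iteratively:
  phi_{11} = rho(1)
  phi_{kk} = [rho(k) - sum_{j=1..k-1} phi_{k-1,j} rho(k-j)]
            / [1 - sum_{j=1..k-1} phi_{k-1,j} rho(j)],
  phi_{k,j} = phi_{k-1,j} - phi_{kk} phi_{k-1,k-j},  j = 1..k-1.
Step k = 1:
  phi_11 = rho(1) = -0.1891.
Step k = 2:
  phi_22 = [rho(2) - phi_11 rho(1)] / [1 - phi_11 rho(1)] = [-0.2034 - (-0.1891)(-0.1891)] / [1 - (-0.1891)(-0.1891)]
         = -0.23915881 / 0.96424119 = -0.248.
Therefore phi_{22} = -0.2480.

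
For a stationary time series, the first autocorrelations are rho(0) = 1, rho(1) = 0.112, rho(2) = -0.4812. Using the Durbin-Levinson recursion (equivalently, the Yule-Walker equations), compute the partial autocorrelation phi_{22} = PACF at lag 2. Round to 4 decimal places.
\phi_{22} = -0.5000

The PACF at lag k is phi_{kk}, the last component of the solution
to the Yule-Walker system G_k phi = r_k where
  (G_k)_{ij} = rho(|i - j|), (r_k)_i = rho(i), i,j = 1..k.
Equivalently, Durbin-Levinson gives phi_{kk} iteratively:
  phi_{11} = rho(1)
  phi_{kk} = [rho(k) - sum_{j=1..k-1} phi_{k-1,j} rho(k-j)]
            / [1 - sum_{j=1..k-1} phi_{k-1,j} rho(j)],
  phi_{k,j} = phi_{k-1,j} - phi_{kk} phi_{k-1,k-j},  j = 1..k-1.
Step k = 1:
  phi_11 = rho(1) = 0.112.
Step k = 2:
  phi_22 = [rho(2) - phi_11 rho(1)] / [1 - phi_11 rho(1)] = [-0.4812 - (0.112)(0.112)] / [1 - (0.112)(0.112)]
         = -0.493744 / 0.987456 = -0.5.
Therefore phi_{22} = -0.5000.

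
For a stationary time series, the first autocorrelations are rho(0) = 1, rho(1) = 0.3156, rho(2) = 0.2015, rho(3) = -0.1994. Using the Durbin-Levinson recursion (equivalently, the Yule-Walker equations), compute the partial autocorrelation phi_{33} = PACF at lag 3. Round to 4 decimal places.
\phi_{33} = -0.3280

The PACF at lag k is phi_{kk}, the last component of the solution
to the Yule-Walker system G_k phi = r_k where
  (G_k)_{ij} = rho(|i - j|), (r_k)_i = rho(i), i,j = 1..k.
Equivalently, Durbin-Levinson gives phi_{kk} iteratively:
  phi_{11} = rho(1)
  phi_{kk} = [rho(k) - sum_{j=1..k-1} phi_{k-1,j} rho(k-j)]
            / [1 - sum_{j=1..k-1} phi_{k-1,j} rho(j)],
  phi_{k,j} = phi_{k-1,j} - phi_{kk} phi_{k-1,k-j},  j = 1..k-1.
Step k = 1:
  phi_11 = rho(1) = 0.3156.
Step k = 2:
  phi_22 = [rho(2) - phi_11 rho(1)] / [1 - phi_11 rho(1)] = [0.2015 - (0.3156)(0.3156)] / [1 - (0.3156)(0.3156)]
         = 0.10189664 / 0.90039664 = 0.113169.
  Update: phi_21 = phi_11 - phi_22 phi_11 = 0.3156 - (0.113169)(0.3156) = 0.279884.
Step k = 3:
  phi_33 = [rho(3) - phi_21 rho(2) - phi_22 rho(1)] / [1 - phi_21 rho(1) - phi_22 rho(2)]
    numerator   = -0.1994 - (0.279884)(0.2015) - (0.113169)(0.3156) = -0.29151264
    denominator = 1 - (0.279884)(0.3156) - (0.113169)(0.2015) = 0.88886514
  phi_33 = -0.29151264 / 0.88886514 = -0.328.
Therefore phi_{33} = -0.3280.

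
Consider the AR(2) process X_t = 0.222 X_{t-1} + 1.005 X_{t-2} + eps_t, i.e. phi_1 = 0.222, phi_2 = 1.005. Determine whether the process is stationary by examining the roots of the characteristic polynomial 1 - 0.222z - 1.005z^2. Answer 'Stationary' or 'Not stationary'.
\text{Not stationary}

The AR(p) characteristic polynomial is P(z) = 1 - 0.222z - 1.005z^2.
Stationarity requires all roots to lie outside the unit circle, i.e. |z| > 1 for every root.
Set 1 + (-0.222) z + (-1.005) z^2 = 0, i.e. a z^2 + b z + c = 0 with a = -1.005, b = -0.222, c = 1.
Discriminant D = b^2 - 4ac = (-0.222)^2 - 4*(-1.005)*1 = 0.049284 - (-4.02) = 4.069284.
D >= 0, so the roots are real: z = (-b +/- sqrt(D)) / (2a) = (0.222 +/- 2.017247) / (-2.01).
  z_1 = (0.222 + 2.017247) / (-2.01) = -1.1141,   |z_1| = 1.1141.
  z_2 = (0.222 - 2.017247) / (-2.01) = 0.8932,   |z_2| = 0.8932.
Moduli of all roots: 1.1141, 0.8932.
All moduli strictly greater than 1? No.
Verdict: Not stationary.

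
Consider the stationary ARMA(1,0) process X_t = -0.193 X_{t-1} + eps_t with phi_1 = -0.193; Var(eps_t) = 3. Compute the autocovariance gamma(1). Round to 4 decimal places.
\gamma(1) = -0.6014

Multiply the model equation by X_{t-k} and take expectations. With theta_0 = psi_0 = 1 and psi_j the MA(infinity) weights, this gives
  gamma(k) - sum_i phi_i gamma(k-i) = c_k,
  c_k = sigma^2 * sum_{j=k..q} theta_j psi_{j-k}   (c_k = 0 for k > q),
using gamma(-m) = gamma(m).
Pure AR (q = 0): c_0 = sigma^2 = 3, c_k = 0 for k >= 1.
Equations for k = 0 and k = 1 (AR order 1):
  gamma(0) = phi_1 gamma(1) + c_0
  gamma(1) = phi_1 gamma(0) + c_1
Substituting the second into the first: gamma(0) (1 - phi_1^2) = c_0 + phi_1 c_1, so
  gamma(0) = c_0 / (1 - phi_1^2) = 3 / (1 - (-0.193)^2) = 3 / 0.962751 = 3.116071.
  gamma(1) = phi_1 gamma(0) = (-0.193)(3.116071) = -0.601402.
Therefore gamma(1) = -0.6014 (to 4 decimal places).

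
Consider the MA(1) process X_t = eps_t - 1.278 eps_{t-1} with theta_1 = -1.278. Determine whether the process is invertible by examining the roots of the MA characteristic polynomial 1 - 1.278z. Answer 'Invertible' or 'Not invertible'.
\text{Not invertible}

The MA(q) characteristic polynomial is P(z) = 1 - 1.278z.
Invertibility requires all roots to lie outside the unit circle, i.e. |z| > 1 for every root.
This is linear in z: 1 + (-1.278) z = 0  =>  z = -1/(-1.278) = 0.782473,  |z| = 0.782473.
Moduli of all roots: 0.7825.
All moduli strictly greater than 1? No.
Verdict: Not invertible.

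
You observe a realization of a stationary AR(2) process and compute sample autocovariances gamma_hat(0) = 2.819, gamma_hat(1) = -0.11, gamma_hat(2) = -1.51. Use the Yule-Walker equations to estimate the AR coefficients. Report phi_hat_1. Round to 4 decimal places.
\hat\phi_{1} = -0.0600

The Yule-Walker equations for an AR(p) process read, in matrix form,
  Gamma_p phi = r_p,   with   (Gamma_p)_{ij} = gamma(|i - j|),
                       (r_p)_i = gamma(i),   i,j = 1..p.
Substitute the sample gammas (Toeplitz matrix and right-hand side of size 2):
  Gamma_p = [[2.819, -0.11], [-0.11, 2.819]]
  r_p     = [-0.11, -1.51]
Written out:
  2.819 phi_1 - 0.11 phi_2 = -0.11
  -0.11 phi_1 + 2.819 phi_2 = -1.51
Solve by Cramer's rule:
  det = gamma(0)^2 - gamma(1)^2 = (2.819)^2 - (-0.11)^2 = 7.946761 - 0.0121 = 7.934661
  phi_hat_1 = [gamma(1) gamma(0) - gamma(1) gamma(2)] / det = [(-0.11)(2.819) - (-0.11)(-1.51)] / 7.934661 = -0.47619 / 7.934661 = -0.06
  phi_hat_2 = [gamma(0) gamma(2) - gamma(1)^2] / det = [(2.819)(-1.51) - (-0.11)^2] / 7.934661 = -4.26879 / 7.934661 = -0.538
So phi_hat = [-0.0600, -0.5380].
Therefore phi_hat_1 = -0.0600.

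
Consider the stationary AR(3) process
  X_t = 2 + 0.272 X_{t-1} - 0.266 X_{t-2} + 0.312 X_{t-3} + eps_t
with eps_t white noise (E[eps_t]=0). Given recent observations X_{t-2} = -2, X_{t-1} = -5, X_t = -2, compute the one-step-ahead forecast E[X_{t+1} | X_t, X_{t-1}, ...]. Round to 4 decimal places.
E[X_{t+1} \mid \mathcal F_t] = 2.1620

For an AR(p) model X_t = c + sum_i phi_i X_{t-i} + eps_t, the
one-step-ahead conditional mean is
  E[X_{t+1} | X_t, ...] = c + sum_i phi_i X_{t+1-i}.
Substitute known values:
  E[X_{t+1} | ...] = 2 + (0.272) * (-2) + (-0.266) * (-5) + (0.312) * (-2)
                   = 2.1620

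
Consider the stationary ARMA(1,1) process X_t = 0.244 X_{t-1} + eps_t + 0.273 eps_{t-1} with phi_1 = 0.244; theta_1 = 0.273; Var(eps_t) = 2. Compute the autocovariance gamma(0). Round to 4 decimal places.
\gamma(0) = 2.5684

Multiply the model equation by X_{t-k} and take expectations. With theta_0 = psi_0 = 1 and psi_j the MA(infinity) weights, this gives
  gamma(k) - sum_i phi_i gamma(k-i) = c_k,
  c_k = sigma^2 * sum_{j=k..q} theta_j psi_{j-k}   (c_k = 0 for k > q),
using gamma(-m) = gamma(m).
psi-weights needed (psi_j = theta_j + sum_i phi_i psi_{j-i}):
  psi_1 = theta_1 + phi_1 = 0.273 + (0.244) = 0.517
Right-hand sides:
  c_0 = sigma^2 (1 + theta_1 psi_1) = 2 * (1 + (0.273)(0.517)) = 2 * 1.141141 = 2.282282
  c_1 = sigma^2 theta_1 = 2 * (0.273) = 0.546
  c_2 = 0
Equations for k = 0 and k = 1 (AR order 1):
  gamma(0) = phi_1 gamma(1) + c_0
  gamma(1) = phi_1 gamma(0) + c_1
Substituting the second into the first: gamma(0) (1 - phi_1^2) = c_0 + phi_1 c_1, so
  gamma(0) = (c_0 + phi_1 c_1) / (1 - phi_1^2) = (2.282282 + (0.244)(0.546)) / (1 - (0.244)^2) = 2.415506 / 0.940464 = 2.568419.
Therefore gamma(0) = 2.5684 (to 4 decimal places).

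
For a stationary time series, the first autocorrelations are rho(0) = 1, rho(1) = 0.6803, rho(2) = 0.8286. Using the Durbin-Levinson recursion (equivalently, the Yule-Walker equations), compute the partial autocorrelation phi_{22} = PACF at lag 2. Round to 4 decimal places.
\phi_{22} = 0.6809

The PACF at lag k is phi_{kk}, the last component of the solution
to the Yule-Walker system G_k phi = r_k where
  (G_k)_{ij} = rho(|i - j|), (r_k)_i = rho(i), i,j = 1..k.
Equivalently, Durbin-Levinson gives phi_{kk} iteratively:
  phi_{11} = rho(1)
  phi_{kk} = [rho(k) - sum_{j=1..k-1} phi_{k-1,j} rho(k-j)]
            / [1 - sum_{j=1..k-1} phi_{k-1,j} rho(j)],
  phi_{k,j} = phi_{k-1,j} - phi_{kk} phi_{k-1,k-j},  j = 1..k-1.
Step k = 1:
  phi_11 = rho(1) = 0.6803.
Step k = 2:
  phi_22 = [rho(2) - phi_11 rho(1)] / [1 - phi_11 rho(1)] = [0.8286 - (0.6803)(0.6803)] / [1 - (0.6803)(0.6803)]
         = 0.36579191 / 0.53719191 = 0.6809.
Therefore phi_{22} = 0.6809.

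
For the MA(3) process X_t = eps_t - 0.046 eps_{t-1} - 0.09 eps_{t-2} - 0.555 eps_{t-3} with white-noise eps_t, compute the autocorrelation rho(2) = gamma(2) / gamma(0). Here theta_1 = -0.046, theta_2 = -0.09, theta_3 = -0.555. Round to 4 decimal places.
\rho(2) = -0.0489

For an MA(q) process with theta_0 = 1, the autocovariance is
  gamma(k) = sigma^2 * sum_{i=0..q-k} theta_i * theta_{i+k},
and rho(k) = gamma(k) / gamma(0). Sigma^2 cancels.
  numerator   = (1)*(-0.09) + (-0.046)*(-0.555) = -0.06447.
  denominator = (1)^2 + (-0.046)^2 + (-0.09)^2 + (-0.555)^2 = 1.318241.
  rho(2) = -0.06447 / 1.318241 = -0.0489.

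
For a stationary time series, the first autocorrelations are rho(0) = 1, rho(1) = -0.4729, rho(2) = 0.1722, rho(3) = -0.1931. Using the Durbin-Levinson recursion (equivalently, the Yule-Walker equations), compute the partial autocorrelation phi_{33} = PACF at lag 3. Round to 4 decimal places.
\phi_{33} = -0.1780

The PACF at lag k is phi_{kk}, the last component of the solution
to the Yule-Walker system G_k phi = r_k where
  (G_k)_{ij} = rho(|i - j|), (r_k)_i = rho(i), i,j = 1..k.
Equivalently, Durbin-Levinson gives phi_{kk} iteratively:
  phi_{11} = rho(1)
  phi_{kk} = [rho(k) - sum_{j=1..k-1} phi_{k-1,j} rho(k-j)]
            / [1 - sum_{j=1..k-1} phi_{k-1,j} rho(j)],
  phi_{k,j} = phi_{k-1,j} - phi_{kk} phi_{k-1,k-j},  j = 1..k-1.
Step k = 1:
  phi_11 = rho(1) = -0.4729.
Step k = 2:
  phi_22 = [rho(2) - phi_11 rho(1)] / [1 - phi_11 rho(1)] = [0.1722 - (-0.4729)(-0.4729)] / [1 - (-0.4729)(-0.4729)]
         = -0.05143441 / 0.77636559 = -0.06625.
  Update: phi_21 = phi_11 - phi_22 phi_11 = -0.4729 - (-0.06625)(-0.4729) = -0.50423.
Step k = 3:
  phi_33 = [rho(3) - phi_21 rho(2) - phi_22 rho(1)] / [1 - phi_21 rho(1) - phi_22 rho(2)]
    numerator   = -0.1931 - (-0.50423)(0.1722) - (-0.06625)(-0.4729) = -0.13760138
    denominator = 1 - (-0.50423)(-0.4729) - (-0.06625)(0.1722) = 0.77295805
  phi_33 = -0.13760138 / 0.77295805 = -0.178.
Therefore phi_{33} = -0.1780.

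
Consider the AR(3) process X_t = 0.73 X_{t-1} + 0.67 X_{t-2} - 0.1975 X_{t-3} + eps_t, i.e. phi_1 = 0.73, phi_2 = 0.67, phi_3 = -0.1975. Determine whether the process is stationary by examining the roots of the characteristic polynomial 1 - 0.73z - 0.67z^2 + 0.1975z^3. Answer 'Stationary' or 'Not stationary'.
\text{Not stationary}

The AR(p) characteristic polynomial is P(z) = 1 - 0.73z - 0.67z^2 + 0.1975z^3.
Stationarity requires all roots to lie outside the unit circle, i.e. |z| > 1 for every root.
Degree 3: look for a simple real root z0 first, then factor out (1 - z/z0) and solve the remaining quadratic.
Testing z0 = 4: P(4) = 1 + (-0.73)(4) + (-0.67)(4)^2 + (0.1975)(4)^3
  = 1 + (-2.92) + (-10.72) + (12.64) = 0.  So z_0 = 4 is a root, |z_0| = 4.
Divide out the factor (1 - 0.25 z) = (1 - z/z0) (since 1/z0 = 0.25):
  P(z) = (1 - 0.25 z)(1 + (-0.48) z + (-0.79) z^2)
  [check: z-coef -0.48 - (0.25) = -0.73; z^2-coef -0.79 - (0.25)(-0.48) = -0.67; z^3-coef -(0.25)(-0.79) = 0.1975.]
Remaining roots from the quadratic factor 1 + (-0.48) z + (-0.79) z^2:
  Set 1 + (-0.48) z + (-0.79) z^2 = 0, i.e. a z^2 + b z + c = 0 with a = -0.79, b = -0.48, c = 1.
  Discriminant D = b^2 - 4ac = (-0.48)^2 - 4*(-0.79)*1 = 0.2304 - (-3.16) = 3.3904.
  D >= 0, so the roots are real: z = (-b +/- sqrt(D)) / (2a) = (0.48 +/- 1.841304) / (-1.58).
    z_1 = (0.48 + 1.841304) / (-1.58) = -1.4692,   |z_1| = 1.4692.
    z_2 = (0.48 - 1.841304) / (-1.58) = 0.8616,   |z_2| = 0.8616.
Moduli of all roots: 4.0000, 1.4692, 0.8616.
All moduli strictly greater than 1? No.
Verdict: Not stationary.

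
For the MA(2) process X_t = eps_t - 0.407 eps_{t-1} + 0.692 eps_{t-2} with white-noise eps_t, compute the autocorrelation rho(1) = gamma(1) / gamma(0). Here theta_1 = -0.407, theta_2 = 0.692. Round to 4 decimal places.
\rho(1) = -0.4188

For an MA(q) process with theta_0 = 1, the autocovariance is
  gamma(k) = sigma^2 * sum_{i=0..q-k} theta_i * theta_{i+k},
and rho(k) = gamma(k) / gamma(0). Sigma^2 cancels.
  numerator   = (1)*(-0.407) + (-0.407)*(0.692) = -0.688644.
  denominator = (1)^2 + (-0.407)^2 + (0.692)^2 = 1.644513.
  rho(1) = -0.688644 / 1.644513 = -0.4188.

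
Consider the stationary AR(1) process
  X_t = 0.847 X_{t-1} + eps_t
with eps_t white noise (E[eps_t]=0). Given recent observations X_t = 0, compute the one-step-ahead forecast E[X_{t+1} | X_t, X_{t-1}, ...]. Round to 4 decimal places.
E[X_{t+1} \mid \mathcal F_t] = 0.0000

For an AR(p) model X_t = c + sum_i phi_i X_{t-i} + eps_t, the
one-step-ahead conditional mean is
  E[X_{t+1} | X_t, ...] = c + sum_i phi_i X_{t+1-i}.
Substitute known values:
  E[X_{t+1} | ...] = (0.847) * (0)
                   = 0.0000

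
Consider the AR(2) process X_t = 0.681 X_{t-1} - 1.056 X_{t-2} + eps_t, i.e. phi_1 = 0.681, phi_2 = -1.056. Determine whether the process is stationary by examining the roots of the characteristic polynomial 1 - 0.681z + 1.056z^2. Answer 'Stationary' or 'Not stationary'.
\text{Not stationary}

The AR(p) characteristic polynomial is P(z) = 1 - 0.681z + 1.056z^2.
Stationarity requires all roots to lie outside the unit circle, i.e. |z| > 1 for every root.
Set 1 + (-0.681) z + (1.056) z^2 = 0, i.e. a z^2 + b z + c = 0 with a = 1.056, b = -0.681, c = 1.
Discriminant D = b^2 - 4ac = (-0.681)^2 - 4*(1.056)*1 = 0.463761 - (4.224) = -3.760239.
D < 0, so the roots are the complex-conjugate pair z = (-b +/- i sqrt(-D)) / (2a) = 0.3224 +/- 0.9182i.
For a conjugate pair |z|^2 = z * conj(z) = (product of roots) = c/a = 1/(1.056) = 0.94697, so |z| = sqrt(0.94697) = 0.9731 for both roots.
Moduli of all roots: 0.9731, 0.9731.
All moduli strictly greater than 1? No.
Verdict: Not stationary.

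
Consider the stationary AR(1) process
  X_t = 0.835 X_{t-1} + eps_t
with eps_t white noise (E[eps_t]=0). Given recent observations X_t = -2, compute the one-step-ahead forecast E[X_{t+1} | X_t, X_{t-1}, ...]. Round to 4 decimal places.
E[X_{t+1} \mid \mathcal F_t] = -1.6700

For an AR(p) model X_t = c + sum_i phi_i X_{t-i} + eps_t, the
one-step-ahead conditional mean is
  E[X_{t+1} | X_t, ...] = c + sum_i phi_i X_{t+1-i}.
Substitute known values:
  E[X_{t+1} | ...] = (0.835) * (-2)
                   = -1.6700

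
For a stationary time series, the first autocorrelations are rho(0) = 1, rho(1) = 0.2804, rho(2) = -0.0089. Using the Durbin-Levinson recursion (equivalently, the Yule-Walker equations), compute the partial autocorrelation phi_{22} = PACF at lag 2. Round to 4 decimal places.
\phi_{22} = -0.0950

The PACF at lag k is phi_{kk}, the last component of the solution
to the Yule-Walker system G_k phi = r_k where
  (G_k)_{ij} = rho(|i - j|), (r_k)_i = rho(i), i,j = 1..k.
Equivalently, Durbin-Levinson gives phi_{kk} iteratively:
  phi_{11} = rho(1)
  phi_{kk} = [rho(k) - sum_{j=1..k-1} phi_{k-1,j} rho(k-j)]
            / [1 - sum_{j=1..k-1} phi_{k-1,j} rho(j)],
  phi_{k,j} = phi_{k-1,j} - phi_{kk} phi_{k-1,k-j},  j = 1..k-1.
Step k = 1:
  phi_11 = rho(1) = 0.2804.
Step k = 2:
  phi_22 = [rho(2) - phi_11 rho(1)] / [1 - phi_11 rho(1)] = [-0.0089 - (0.2804)(0.2804)] / [1 - (0.2804)(0.2804)]
         = -0.08752416 / 0.92137584 = -0.095.
Therefore phi_{22} = -0.0950.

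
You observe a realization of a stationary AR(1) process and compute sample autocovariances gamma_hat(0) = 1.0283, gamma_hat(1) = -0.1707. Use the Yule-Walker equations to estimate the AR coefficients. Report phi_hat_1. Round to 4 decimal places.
\hat\phi_{1} = -0.1660

The Yule-Walker equations for an AR(p) process read, in matrix form,
  Gamma_p phi = r_p,   with   (Gamma_p)_{ij} = gamma(|i - j|),
                       (r_p)_i = gamma(i),   i,j = 1..p.
Substitute the sample gammas (Toeplitz matrix and right-hand side of size 1):
  Gamma_p = [[1.0283]]
  r_p     = [-0.1707]
With p = 1 this is the single equation gamma(0) phi_1 = gamma(1):
  phi_hat_1 = gamma(1) / gamma(0) = -0.1707 / 1.0283 = -0.1660.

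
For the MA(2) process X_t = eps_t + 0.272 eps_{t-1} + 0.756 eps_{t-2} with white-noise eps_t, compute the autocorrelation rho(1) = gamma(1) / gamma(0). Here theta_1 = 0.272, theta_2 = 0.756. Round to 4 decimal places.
\rho(1) = 0.2903

For an MA(q) process with theta_0 = 1, the autocovariance is
  gamma(k) = sigma^2 * sum_{i=0..q-k} theta_i * theta_{i+k},
and rho(k) = gamma(k) / gamma(0). Sigma^2 cancels.
  numerator   = (1)*(0.272) + (0.272)*(0.756) = 0.477632.
  denominator = (1)^2 + (0.272)^2 + (0.756)^2 = 1.64552.
  rho(1) = 0.477632 / 1.64552 = 0.2903.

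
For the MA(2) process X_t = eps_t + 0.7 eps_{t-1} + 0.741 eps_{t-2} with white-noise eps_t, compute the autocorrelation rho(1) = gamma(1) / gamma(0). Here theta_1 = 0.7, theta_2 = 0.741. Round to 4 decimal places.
\rho(1) = 0.5977

For an MA(q) process with theta_0 = 1, the autocovariance is
  gamma(k) = sigma^2 * sum_{i=0..q-k} theta_i * theta_{i+k},
and rho(k) = gamma(k) / gamma(0). Sigma^2 cancels.
  numerator   = (1)*(0.7) + (0.7)*(0.741) = 1.2187.
  denominator = (1)^2 + (0.7)^2 + (0.741)^2 = 2.039081.
  rho(1) = 1.2187 / 2.039081 = 0.5977.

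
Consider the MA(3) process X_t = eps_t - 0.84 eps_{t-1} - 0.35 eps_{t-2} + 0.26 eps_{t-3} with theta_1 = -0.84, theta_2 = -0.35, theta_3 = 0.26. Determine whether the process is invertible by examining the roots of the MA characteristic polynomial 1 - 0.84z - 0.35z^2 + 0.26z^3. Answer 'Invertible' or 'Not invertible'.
\text{Invertible}

The MA(q) characteristic polynomial is P(z) = 1 - 0.84z - 0.35z^2 + 0.26z^3.
Invertibility requires all roots to lie outside the unit circle, i.e. |z| > 1 for every root.
Degree 3: look for a simple real root z0 first, then factor out (1 - z/z0) and solve the remaining quadratic.
Testing z0 = 2: P(2) = 1 + (-0.84)(2) + (-0.35)(2)^2 + (0.26)(2)^3
  = 1 + (-1.68) + (-1.4) + (2.08) = 0.  So z_0 = 2 is a root, |z_0| = 2.
Divide out the factor (1 - 0.5 z) = (1 - z/z0) (since 1/z0 = 0.5):
  P(z) = (1 - 0.5 z)(1 + (-0.34) z + (-0.52) z^2)
  [check: z-coef -0.34 - (0.5) = -0.84; z^2-coef -0.52 - (0.5)(-0.34) = -0.35; z^3-coef -(0.5)(-0.52) = 0.26.]
Remaining roots from the quadratic factor 1 + (-0.34) z + (-0.52) z^2:
  Set 1 + (-0.34) z + (-0.52) z^2 = 0, i.e. a z^2 + b z + c = 0 with a = -0.52, b = -0.34, c = 1.
  Discriminant D = b^2 - 4ac = (-0.34)^2 - 4*(-0.52)*1 = 0.1156 - (-2.08) = 2.1956.
  D >= 0, so the roots are real: z = (-b +/- sqrt(D)) / (2a) = (0.34 +/- 1.481756) / (-1.04).
    z_1 = (0.34 + 1.481756) / (-1.04) = -1.7517,   |z_1| = 1.7517.
    z_2 = (0.34 - 1.481756) / (-1.04) = 1.0978,   |z_2| = 1.0978.
Moduli of all roots: 2.0000, 1.7517, 1.0978.
All moduli strictly greater than 1? Yes.
Verdict: Invertible.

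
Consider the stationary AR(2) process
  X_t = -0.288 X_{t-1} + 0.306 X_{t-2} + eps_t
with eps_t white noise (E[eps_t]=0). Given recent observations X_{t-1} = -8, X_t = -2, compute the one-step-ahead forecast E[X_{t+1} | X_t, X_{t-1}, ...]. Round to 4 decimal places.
E[X_{t+1} \mid \mathcal F_t] = -1.8720

For an AR(p) model X_t = c + sum_i phi_i X_{t-i} + eps_t, the
one-step-ahead conditional mean is
  E[X_{t+1} | X_t, ...] = c + sum_i phi_i X_{t+1-i}.
Substitute known values:
  E[X_{t+1} | ...] = (-0.288) * (-2) + (0.306) * (-8)
                   = -1.8720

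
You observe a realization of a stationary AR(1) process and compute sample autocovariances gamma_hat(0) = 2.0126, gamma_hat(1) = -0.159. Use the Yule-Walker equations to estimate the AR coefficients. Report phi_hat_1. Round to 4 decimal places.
\hat\phi_{1} = -0.0790

The Yule-Walker equations for an AR(p) process read, in matrix form,
  Gamma_p phi = r_p,   with   (Gamma_p)_{ij} = gamma(|i - j|),
                       (r_p)_i = gamma(i),   i,j = 1..p.
Substitute the sample gammas (Toeplitz matrix and right-hand side of size 1):
  Gamma_p = [[2.0126]]
  r_p     = [-0.159]
With p = 1 this is the single equation gamma(0) phi_1 = gamma(1):
  phi_hat_1 = gamma(1) / gamma(0) = -0.159 / 2.0126 = -0.0790.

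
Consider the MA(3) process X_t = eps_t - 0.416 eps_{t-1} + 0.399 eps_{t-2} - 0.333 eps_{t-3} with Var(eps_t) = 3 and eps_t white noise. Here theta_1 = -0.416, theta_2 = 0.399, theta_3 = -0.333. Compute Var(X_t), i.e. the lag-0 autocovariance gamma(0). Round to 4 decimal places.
\gamma(0) = 4.3294

For an MA(q) process X_t = eps_t + sum_i theta_i eps_{t-i} with
Var(eps_t) = sigma^2, the variance is
  gamma(0) = sigma^2 * (1 + sum_i theta_i^2).
  sum_i theta_i^2 = (-0.416)^2 + (0.399)^2 + (-0.333)^2 = 0.173056 + 0.159201 + 0.110889 = 0.443146.
  gamma(0) = 3 * (1 + 0.443146) = 3 * 1.443146 = 4.329438, which rounds to 4.3294.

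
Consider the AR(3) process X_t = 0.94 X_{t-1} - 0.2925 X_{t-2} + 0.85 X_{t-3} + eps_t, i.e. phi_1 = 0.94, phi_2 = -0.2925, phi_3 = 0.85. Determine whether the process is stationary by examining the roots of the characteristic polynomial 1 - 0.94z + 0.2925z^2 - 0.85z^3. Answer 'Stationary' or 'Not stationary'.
\text{Not stationary}

The AR(p) characteristic polynomial is P(z) = 1 - 0.94z + 0.2925z^2 - 0.85z^3.
Stationarity requires all roots to lie outside the unit circle, i.e. |z| > 1 for every root.
Degree 3: look for a simple real root z0 first, then factor out (1 - z/z0) and solve the remaining quadratic.
Testing z0 = 0.8: P(0.8) = 1 + (-0.94)(0.8) + (0.2925)(0.8)^2 + (-0.85)(0.8)^3
  = 1 + (-0.752) + (0.1872) + (-0.4352) = 0.  So z_0 = 0.8 is a root, |z_0| = 0.8.
Divide out the factor (1 - 1.25 z) = (1 - z/z0) (since 1/z0 = 1.25):
  P(z) = (1 - 1.25 z)(1 + (0.31) z + (0.68) z^2)
  [check: z-coef 0.31 - (1.25) = -0.94; z^2-coef 0.68 - (1.25)(0.31) = 0.2925; z^3-coef -(1.25)(0.68) = -0.85.]
Remaining roots from the quadratic factor 1 + (0.31) z + (0.68) z^2:
  Set 1 + (0.31) z + (0.68) z^2 = 0, i.e. a z^2 + b z + c = 0 with a = 0.68, b = 0.31, c = 1.
  Discriminant D = b^2 - 4ac = (0.31)^2 - 4*(0.68)*1 = 0.0961 - (2.72) = -2.6239.
  D < 0, so the roots are the complex-conjugate pair z = (-b +/- i sqrt(-D)) / (2a) = -0.2279 +/- 1.1911i.
  For a conjugate pair |z|^2 = z * conj(z) = (product of roots) = c/a = 1/(0.68) = 1.470588, so |z| = sqrt(1.470588) = 1.2127 for both roots.
Moduli of all roots: 0.8000, 1.2127, 1.2127.
All moduli strictly greater than 1? No.
Verdict: Not stationary.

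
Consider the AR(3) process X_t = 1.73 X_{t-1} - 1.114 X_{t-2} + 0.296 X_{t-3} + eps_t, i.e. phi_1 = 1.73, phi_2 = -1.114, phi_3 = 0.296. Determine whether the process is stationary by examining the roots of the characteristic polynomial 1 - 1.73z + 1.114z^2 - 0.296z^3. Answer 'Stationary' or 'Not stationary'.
\text{Stationary}

The AR(p) characteristic polynomial is P(z) = 1 - 1.73z + 1.114z^2 - 0.296z^3.
Stationarity requires all roots to lie outside the unit circle, i.e. |z| > 1 for every root.
Degree 3: look for a simple real root z0 first, then factor out (1 - z/z0) and solve the remaining quadratic.
Testing z0 = 1.25: P(1.25) = 1 + (-1.73)(1.25) + (1.114)(1.25)^2 + (-0.296)(1.25)^3
  = 1 + (-2.1625) + (1.740625) + (-0.578125) = 0.  So z_0 = 1.25 is a root, |z_0| = 1.25.
Divide out the factor (1 - 0.8 z) = (1 - z/z0) (since 1/z0 = 0.8):
  P(z) = (1 - 0.8 z)(1 + (-0.93) z + (0.37) z^2)
  [check: z-coef -0.93 - (0.8) = -1.73; z^2-coef 0.37 - (0.8)(-0.93) = 1.114; z^3-coef -(0.8)(0.37) = -0.296.]
Remaining roots from the quadratic factor 1 + (-0.93) z + (0.37) z^2:
  Set 1 + (-0.93) z + (0.37) z^2 = 0, i.e. a z^2 + b z + c = 0 with a = 0.37, b = -0.93, c = 1.
  Discriminant D = b^2 - 4ac = (-0.93)^2 - 4*(0.37)*1 = 0.8649 - (1.48) = -0.6151.
  D < 0, so the roots are the complex-conjugate pair z = (-b +/- i sqrt(-D)) / (2a) = 1.2568 +/- 1.0598i.
  For a conjugate pair |z|^2 = z * conj(z) = (product of roots) = c/a = 1/(0.37) = 2.702703, so |z| = sqrt(2.702703) = 1.644 for both roots.
Moduli of all roots: 1.2500, 1.6440, 1.6440.
All moduli strictly greater than 1? Yes.
Verdict: Stationary.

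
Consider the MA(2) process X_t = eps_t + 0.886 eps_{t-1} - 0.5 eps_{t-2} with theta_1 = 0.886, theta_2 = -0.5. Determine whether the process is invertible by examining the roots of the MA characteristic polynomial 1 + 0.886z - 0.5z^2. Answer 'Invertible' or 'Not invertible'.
\text{Not invertible}

The MA(q) characteristic polynomial is P(z) = 1 + 0.886z - 0.5z^2.
Invertibility requires all roots to lie outside the unit circle, i.e. |z| > 1 for every root.
Set 1 + (0.886) z + (-0.5) z^2 = 0, i.e. a z^2 + b z + c = 0 with a = -0.5, b = 0.886, c = 1.
Discriminant D = b^2 - 4ac = (0.886)^2 - 4*(-0.5)*1 = 0.784996 - (-2) = 2.784996.
D >= 0, so the roots are real: z = (-b +/- sqrt(D)) / (2a) = (-0.886 +/- 1.668831) / (-1).
  z_1 = (-0.886 + 1.668831) / (-1) = -0.7828,   |z_1| = 0.7828.
  z_2 = (-0.886 - 1.668831) / (-1) = 2.5548,   |z_2| = 2.5548.
Moduli of all roots: 0.7828, 2.5548.
All moduli strictly greater than 1? No.
Verdict: Not invertible.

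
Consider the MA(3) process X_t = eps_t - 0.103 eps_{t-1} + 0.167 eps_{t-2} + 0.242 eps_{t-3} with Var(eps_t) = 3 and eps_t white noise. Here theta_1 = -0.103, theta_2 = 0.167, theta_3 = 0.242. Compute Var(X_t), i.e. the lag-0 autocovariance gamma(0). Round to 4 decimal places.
\gamma(0) = 3.2912

For an MA(q) process X_t = eps_t + sum_i theta_i eps_{t-i} with
Var(eps_t) = sigma^2, the variance is
  gamma(0) = sigma^2 * (1 + sum_i theta_i^2).
  sum_i theta_i^2 = (-0.103)^2 + (0.167)^2 + (0.242)^2 = 0.010609 + 0.027889 + 0.058564 = 0.097062.
  gamma(0) = 3 * (1 + 0.097062) = 3 * 1.097062 = 3.291186, which rounds to 3.2912.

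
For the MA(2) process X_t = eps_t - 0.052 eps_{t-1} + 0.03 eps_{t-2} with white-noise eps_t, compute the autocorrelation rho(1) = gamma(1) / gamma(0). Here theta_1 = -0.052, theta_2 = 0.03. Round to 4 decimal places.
\rho(1) = -0.0534

For an MA(q) process with theta_0 = 1, the autocovariance is
  gamma(k) = sigma^2 * sum_{i=0..q-k} theta_i * theta_{i+k},
and rho(k) = gamma(k) / gamma(0). Sigma^2 cancels.
  numerator   = (1)*(-0.052) + (-0.052)*(0.03) = -0.05356.
  denominator = (1)^2 + (-0.052)^2 + (0.03)^2 = 1.003604.
  rho(1) = -0.05356 / 1.003604 = -0.0534.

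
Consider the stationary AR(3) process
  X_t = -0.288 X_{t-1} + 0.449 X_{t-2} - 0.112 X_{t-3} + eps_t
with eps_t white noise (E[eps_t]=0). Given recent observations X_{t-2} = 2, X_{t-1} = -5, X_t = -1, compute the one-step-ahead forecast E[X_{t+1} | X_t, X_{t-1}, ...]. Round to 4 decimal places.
E[X_{t+1} \mid \mathcal F_t] = -2.1810

For an AR(p) model X_t = c + sum_i phi_i X_{t-i} + eps_t, the
one-step-ahead conditional mean is
  E[X_{t+1} | X_t, ...] = c + sum_i phi_i X_{t+1-i}.
Substitute known values:
  E[X_{t+1} | ...] = (-0.288) * (-1) + (0.449) * (-5) + (-0.112) * (2)
                   = -2.1810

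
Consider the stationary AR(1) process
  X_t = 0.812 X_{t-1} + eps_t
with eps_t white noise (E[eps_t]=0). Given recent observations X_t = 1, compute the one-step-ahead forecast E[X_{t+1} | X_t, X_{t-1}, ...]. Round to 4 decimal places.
E[X_{t+1} \mid \mathcal F_t] = 0.8120

For an AR(p) model X_t = c + sum_i phi_i X_{t-i} + eps_t, the
one-step-ahead conditional mean is
  E[X_{t+1} | X_t, ...] = c + sum_i phi_i X_{t+1-i}.
Substitute known values:
  E[X_{t+1} | ...] = (0.812) * (1)
                   = 0.8120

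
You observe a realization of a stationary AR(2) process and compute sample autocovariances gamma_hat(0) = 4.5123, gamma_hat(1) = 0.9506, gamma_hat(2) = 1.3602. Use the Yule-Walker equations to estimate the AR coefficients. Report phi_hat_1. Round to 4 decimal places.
\hat\phi_{1} = 0.1540

The Yule-Walker equations for an AR(p) process read, in matrix form,
  Gamma_p phi = r_p,   with   (Gamma_p)_{ij} = gamma(|i - j|),
                       (r_p)_i = gamma(i),   i,j = 1..p.
Substitute the sample gammas (Toeplitz matrix and right-hand side of size 2):
  Gamma_p = [[4.5123, 0.9506], [0.9506, 4.5123]]
  r_p     = [0.9506, 1.3602]
Written out:
  4.5123 phi_1 + 0.9506 phi_2 = 0.9506
  0.9506 phi_1 + 4.5123 phi_2 = 1.3602
Solve by Cramer's rule:
  det = gamma(0)^2 - gamma(1)^2 = (4.5123)^2 - (0.9506)^2 = 20.36085129 - 0.90364036 = 19.45721093
  phi_hat_1 = [gamma(1) gamma(0) - gamma(1) gamma(2)] / det = [(0.9506)(4.5123) - (0.9506)(1.3602)] / 19.45721093 = 2.99638626 / 19.45721093 = 0.154
  phi_hat_2 = [gamma(0) gamma(2) - gamma(1)^2] / det = [(4.5123)(1.3602) - (0.9506)^2] / 19.45721093 = 5.2339901 / 19.45721093 = 0.269
So phi_hat = [0.1540, 0.2690].
Therefore phi_hat_1 = 0.1540.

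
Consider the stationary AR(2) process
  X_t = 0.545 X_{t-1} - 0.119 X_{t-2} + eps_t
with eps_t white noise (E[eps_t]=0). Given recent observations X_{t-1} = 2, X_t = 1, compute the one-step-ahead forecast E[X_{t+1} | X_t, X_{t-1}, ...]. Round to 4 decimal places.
E[X_{t+1} \mid \mathcal F_t] = 0.3070

For an AR(p) model X_t = c + sum_i phi_i X_{t-i} + eps_t, the
one-step-ahead conditional mean is
  E[X_{t+1} | X_t, ...] = c + sum_i phi_i X_{t+1-i}.
Substitute known values:
  E[X_{t+1} | ...] = (0.545) * (1) + (-0.119) * (2)
                   = 0.3070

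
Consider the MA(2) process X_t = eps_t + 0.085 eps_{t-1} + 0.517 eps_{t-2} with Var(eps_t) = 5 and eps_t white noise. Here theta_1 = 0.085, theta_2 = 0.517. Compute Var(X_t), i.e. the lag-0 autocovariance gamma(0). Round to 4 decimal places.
\gamma(0) = 6.3726

For an MA(q) process X_t = eps_t + sum_i theta_i eps_{t-i} with
Var(eps_t) = sigma^2, the variance is
  gamma(0) = sigma^2 * (1 + sum_i theta_i^2).
  sum_i theta_i^2 = (0.085)^2 + (0.517)^2 = 0.007225 + 0.267289 = 0.274514.
  gamma(0) = 5 * (1 + 0.274514) = 5 * 1.274514 = 6.37257, which rounds to 6.3726.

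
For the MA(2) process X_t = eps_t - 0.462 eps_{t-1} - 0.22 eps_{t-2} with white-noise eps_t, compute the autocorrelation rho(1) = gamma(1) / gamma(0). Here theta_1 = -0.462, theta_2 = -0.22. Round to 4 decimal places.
\rho(1) = -0.2856

For an MA(q) process with theta_0 = 1, the autocovariance is
  gamma(k) = sigma^2 * sum_{i=0..q-k} theta_i * theta_{i+k},
and rho(k) = gamma(k) / gamma(0). Sigma^2 cancels.
  numerator   = (1)*(-0.462) + (-0.462)*(-0.22) = -0.36036.
  denominator = (1)^2 + (-0.462)^2 + (-0.22)^2 = 1.261844.
  rho(1) = -0.36036 / 1.261844 = -0.2856.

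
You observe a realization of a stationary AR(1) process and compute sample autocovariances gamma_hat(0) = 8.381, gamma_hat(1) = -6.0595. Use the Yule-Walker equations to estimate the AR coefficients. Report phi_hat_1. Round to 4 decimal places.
\hat\phi_{1} = -0.7230

The Yule-Walker equations for an AR(p) process read, in matrix form,
  Gamma_p phi = r_p,   with   (Gamma_p)_{ij} = gamma(|i - j|),
                       (r_p)_i = gamma(i),   i,j = 1..p.
Substitute the sample gammas (Toeplitz matrix and right-hand side of size 1):
  Gamma_p = [[8.381]]
  r_p     = [-6.0595]
With p = 1 this is the single equation gamma(0) phi_1 = gamma(1):
  phi_hat_1 = gamma(1) / gamma(0) = -6.0595 / 8.381 = -0.7230.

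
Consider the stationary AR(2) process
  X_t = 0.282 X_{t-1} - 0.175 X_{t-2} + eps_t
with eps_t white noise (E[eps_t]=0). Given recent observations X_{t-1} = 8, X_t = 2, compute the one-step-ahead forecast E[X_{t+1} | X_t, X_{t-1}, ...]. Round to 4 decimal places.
E[X_{t+1} \mid \mathcal F_t] = -0.8360

For an AR(p) model X_t = c + sum_i phi_i X_{t-i} + eps_t, the
one-step-ahead conditional mean is
  E[X_{t+1} | X_t, ...] = c + sum_i phi_i X_{t+1-i}.
Substitute known values:
  E[X_{t+1} | ...] = (0.282) * (2) + (-0.175) * (8)
                   = -0.8360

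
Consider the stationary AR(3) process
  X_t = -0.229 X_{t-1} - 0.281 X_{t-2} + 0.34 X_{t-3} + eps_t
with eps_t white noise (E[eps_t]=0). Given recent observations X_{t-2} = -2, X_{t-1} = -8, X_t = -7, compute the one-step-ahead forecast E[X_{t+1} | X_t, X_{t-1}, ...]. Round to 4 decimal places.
E[X_{t+1} \mid \mathcal F_t] = 3.1710

For an AR(p) model X_t = c + sum_i phi_i X_{t-i} + eps_t, the
one-step-ahead conditional mean is
  E[X_{t+1} | X_t, ...] = c + sum_i phi_i X_{t+1-i}.
Substitute known values:
  E[X_{t+1} | ...] = (-0.229) * (-7) + (-0.281) * (-8) + (0.34) * (-2)
                   = 3.1710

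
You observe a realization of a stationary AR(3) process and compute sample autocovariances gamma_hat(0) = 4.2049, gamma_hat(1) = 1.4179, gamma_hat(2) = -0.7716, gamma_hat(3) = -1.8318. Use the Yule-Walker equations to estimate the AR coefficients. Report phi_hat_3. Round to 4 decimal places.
\hat\phi_{3} = -0.3050

The Yule-Walker equations for an AR(p) process read, in matrix form,
  Gamma_p phi = r_p,   with   (Gamma_p)_{ij} = gamma(|i - j|),
                       (r_p)_i = gamma(i),   i,j = 1..p.
Substitute the sample gammas (Toeplitz matrix and right-hand side of size 3):
  Gamma_p = [[4.2049, 1.4179, -0.7716], [1.4179, 4.2049, 1.4179], [-0.7716, 1.4179, 4.2049]]
  r_p     = [1.4179, -0.7716, -1.8318]
Written out (R1..R3):
  (R1) 4.2049 phi_1 + 1.4179 phi_2 - 0.7716 phi_3 = 1.4179
  (R2) 1.4179 phi_1 + 4.2049 phi_2 + 1.4179 phi_3 = -0.7716
  (R3) -0.7716 phi_1 + 1.4179 phi_2 + 4.2049 phi_3 = -1.8318
Gaussian elimination:
  R2 <- R2 - (1.4179/4.2049) R1 = R2 - (0.337202) R1:  3.726782 phi_2 + 1.678085 phi_3 = -1.249718
  R3 <- R3 - (-0.7716/4.2049) R1 = R3 - (-0.1835) R1:  1.678085 phi_2 + 4.063311 phi_3 = -1.571615
  R3 <- R3 - (1.678085/3.726782) R2 = R3 - (0.450277) R2:  3.307708 phi_3 = -1.008895
Back-substitution:
  phi_hat_3 = -1.008895 / 3.307708 = -0.305013
  phi_hat_2 = (-1.249718 - (1.678085)(-0.305013)) / 3.726782 = -0.197994
  phi_hat_1 = (1.4179 - (1.4179)(-0.197994) - (-0.7716)(-0.305013)) / 4.2049 = 0.347996
So phi_hat = [0.3480, -0.1980, -0.3050].
Therefore phi_hat_3 = -0.3050.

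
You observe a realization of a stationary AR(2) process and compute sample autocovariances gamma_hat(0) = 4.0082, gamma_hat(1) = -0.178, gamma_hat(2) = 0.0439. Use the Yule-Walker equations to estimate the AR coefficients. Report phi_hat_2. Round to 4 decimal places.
\hat\phi_{2} = 0.0090

The Yule-Walker equations for an AR(p) process read, in matrix form,
  Gamma_p phi = r_p,   with   (Gamma_p)_{ij} = gamma(|i - j|),
                       (r_p)_i = gamma(i),   i,j = 1..p.
Substitute the sample gammas (Toeplitz matrix and right-hand side of size 2):
  Gamma_p = [[4.0082, -0.178], [-0.178, 4.0082]]
  r_p     = [-0.178, 0.0439]
Written out:
  4.0082 phi_1 - 0.178 phi_2 = -0.178
  -0.178 phi_1 + 4.0082 phi_2 = 0.0439
Solve by Cramer's rule:
  det = gamma(0)^2 - gamma(1)^2 = (4.0082)^2 - (-0.178)^2 = 16.06566724 - 0.031684 = 16.03398324
  phi_hat_1 = [gamma(1) gamma(0) - gamma(1) gamma(2)] / det = [(-0.178)(4.0082) - (-0.178)(0.0439)] / 16.03398324 = -0.7056454 / 16.03398324 = -0.044
  phi_hat_2 = [gamma(0) gamma(2) - gamma(1)^2] / det = [(4.0082)(0.0439) - (-0.178)^2] / 16.03398324 = 0.14427598 / 16.03398324 = 0.009
So phi_hat = [-0.0440, 0.0090].
Therefore phi_hat_2 = 0.0090.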